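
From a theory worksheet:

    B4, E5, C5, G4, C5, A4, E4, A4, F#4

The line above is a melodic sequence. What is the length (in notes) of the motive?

There are 9 notes; a 3-note unit gives 3 cells:
B4 E5 C5 | G4 C5 A4 | E4 A4 F#4
Every group is a transposition down a 3rd of the one before; no shorter unit works.

3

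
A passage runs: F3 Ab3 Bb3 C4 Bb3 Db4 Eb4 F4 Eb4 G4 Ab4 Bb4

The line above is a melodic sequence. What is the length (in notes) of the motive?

Try groups of 4 (3 cells in 12 notes):
F3 Ab3 Bb3 C4 | Bb3 Db4 Eb4 F4 | Eb4 G4 Ab4 Bb4
Every group is a transposition up a 4th of the one before; no shorter unit works.

4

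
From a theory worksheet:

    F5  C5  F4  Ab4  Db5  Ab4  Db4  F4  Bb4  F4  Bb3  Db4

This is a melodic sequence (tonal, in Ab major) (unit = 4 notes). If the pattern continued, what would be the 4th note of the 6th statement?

The unit is 4 notes. Position-4 pitches of the 3 shown cells: Ab4, F4, Db4.
Extending down a 3rd: Bb3 → G3 → Eb3.

Eb3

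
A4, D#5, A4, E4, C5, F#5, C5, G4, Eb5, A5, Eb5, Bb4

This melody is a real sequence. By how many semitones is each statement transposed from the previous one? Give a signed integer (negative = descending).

Unit = 4 notes; the statements start on A4, C5, Eb5, moving up a 3rd each time.
A4→C5 is 72 − 69 = 3 semitones.

3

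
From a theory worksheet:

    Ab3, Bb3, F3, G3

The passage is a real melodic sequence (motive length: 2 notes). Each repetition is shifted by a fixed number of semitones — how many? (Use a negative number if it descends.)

With a 2-note motive the entries are Ab3, F3, each down a 3rd from the previous.
Ab3→F3 is 53 − 56 = -3 semitones.

-3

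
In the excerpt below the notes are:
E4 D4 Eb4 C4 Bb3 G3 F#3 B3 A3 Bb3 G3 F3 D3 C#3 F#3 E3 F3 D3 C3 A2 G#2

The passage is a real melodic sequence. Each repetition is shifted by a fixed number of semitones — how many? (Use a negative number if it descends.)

-5

The 7-note cells begin on E4, B3, F#3 — each down a 4th from the last.
E4→B3 is 59 − 64 = -5 semitones.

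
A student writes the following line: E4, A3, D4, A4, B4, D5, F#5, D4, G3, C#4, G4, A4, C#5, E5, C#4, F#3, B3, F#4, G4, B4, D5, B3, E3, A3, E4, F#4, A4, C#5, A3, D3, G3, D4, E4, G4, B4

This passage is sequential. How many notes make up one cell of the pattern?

There are 35 notes; a 7-note unit gives 5 cells:
E4 A3 D4 A4 B4 D5 F#5 | D4 G3 C#4 G4 A4 C#5 E5 | C#4 F#3 B3 F#4 G4 B4 D5 | B3 E3 A3 E4 F#4 A4 C#5 | A3 D3 G3 D4 E4 G4 B4
Each cell is the previous one down a 2nd — so the unit is 7 notes.

7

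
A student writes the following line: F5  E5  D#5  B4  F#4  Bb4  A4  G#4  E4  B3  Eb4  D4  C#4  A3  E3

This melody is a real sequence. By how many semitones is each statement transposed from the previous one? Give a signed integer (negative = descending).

With a 5-note motive the entries are F5, Bb4, Eb4, each down a 5th from the previous.
F5→Bb4 is 70 − 77 = -7 semitones.

-7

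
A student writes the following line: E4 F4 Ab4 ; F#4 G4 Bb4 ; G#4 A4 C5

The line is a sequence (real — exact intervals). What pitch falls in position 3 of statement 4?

Grouping in 3s, the 3rd note of each cell is Ab4, Bb4, C5.
Each moves up a 2nd; the next is D5.

D5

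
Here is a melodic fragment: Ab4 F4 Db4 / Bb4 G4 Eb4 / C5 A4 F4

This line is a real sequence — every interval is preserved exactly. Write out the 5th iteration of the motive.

Unit = 3 notes; the statements start on Ab4, Bb4, C5, moving up a 2nd each time.
Carrying on: D5 → E5.
Statement 5 starts on E5 and keeps the same exact contour: E5 C#5 A4.

E5 C#5 A4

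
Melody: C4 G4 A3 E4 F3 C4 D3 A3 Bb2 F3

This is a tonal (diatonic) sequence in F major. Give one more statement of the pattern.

With a 2-note motive the entries are C4, A3, F3, D3, Bb2, each down a 3rd from the previous.
Statement 6 starts on G2 and keeps the same diatonic contour: G2 D3.

G2 D3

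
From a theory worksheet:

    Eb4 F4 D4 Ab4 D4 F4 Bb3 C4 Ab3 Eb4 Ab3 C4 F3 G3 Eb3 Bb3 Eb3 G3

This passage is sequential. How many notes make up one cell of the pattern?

There are 18 notes; a 6-note unit gives 3 cells:
Eb4 F4 D4 Ab4 D4 F4 | Bb3 C4 Ab3 Eb4 Ab3 C4 | F3 G3 Eb3 Bb3 Eb3 G3
Every group is a transposition down a 4th of the one before; no shorter unit works.

6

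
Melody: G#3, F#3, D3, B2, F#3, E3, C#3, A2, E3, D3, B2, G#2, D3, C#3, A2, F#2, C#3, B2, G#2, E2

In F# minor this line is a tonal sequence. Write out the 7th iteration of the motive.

A2 G#2 E2 C#2

With a 4-note motive the entries are G#3, F#3, E3, D3, C#3, each down a 2nd from the previous.
Carrying on: B2 → A2.
So cell 7 is A2 G#2 E2 C#2.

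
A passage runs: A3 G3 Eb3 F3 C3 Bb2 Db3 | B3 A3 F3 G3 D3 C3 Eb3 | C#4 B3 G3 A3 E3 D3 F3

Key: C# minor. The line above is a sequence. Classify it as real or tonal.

Each cell has the same semitone pattern (-2, -4, 2, -5, -2, 3) — intervals are preserved exactly.
And G3 lies outside C# minor, so the sequence is real rather than tonal.

real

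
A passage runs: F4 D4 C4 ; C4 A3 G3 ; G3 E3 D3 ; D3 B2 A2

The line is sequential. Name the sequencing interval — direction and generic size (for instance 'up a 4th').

down a 4th

With a 3-note motive the entries are F4, C4, G3, D3, each down a 4th from the previous.
From F4 to C4: down a 4th.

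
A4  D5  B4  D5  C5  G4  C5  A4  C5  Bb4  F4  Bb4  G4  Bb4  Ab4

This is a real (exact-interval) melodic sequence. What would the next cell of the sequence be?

Eb4 Ab4 F4 Ab4 Gb4

With a 5-note motive the entries are A4, G4, F4, each down a 2nd from the previous.
Statement 4 starts on Eb4 and keeps the same exact contour: Eb4 Ab4 F4 Ab4 Gb4.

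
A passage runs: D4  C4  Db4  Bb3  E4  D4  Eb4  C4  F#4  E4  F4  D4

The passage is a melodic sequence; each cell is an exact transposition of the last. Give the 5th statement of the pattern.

Unit = 4 notes; the statements start on D4, E4, F#4, moving up a 2nd each time.
Continuing the starts: G#4 → A#4.
From A#4 the exact shape gives A#4 G#4 A4 F#4.

A#4 G#4 A4 F#4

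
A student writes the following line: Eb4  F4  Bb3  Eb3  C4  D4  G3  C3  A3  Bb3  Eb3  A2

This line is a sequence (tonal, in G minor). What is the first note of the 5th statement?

The 4-note cells begin on Eb4, C4, A3 — each down a 3rd from the last.
Continuing: F3 → D3. Statement 5 starts on D3.

D3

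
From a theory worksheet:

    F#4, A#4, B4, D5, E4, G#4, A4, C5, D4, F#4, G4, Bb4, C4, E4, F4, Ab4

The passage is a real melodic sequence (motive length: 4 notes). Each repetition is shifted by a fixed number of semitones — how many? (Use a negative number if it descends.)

Taking 4-note groups, the heads are F#4, E4, D4, C4: the pattern moves down a 2nd.
F#4 to E4 spans -2 semitones.

-2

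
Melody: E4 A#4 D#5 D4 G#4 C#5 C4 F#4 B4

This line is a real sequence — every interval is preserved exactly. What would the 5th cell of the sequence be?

Taking 3-note groups, the heads are E4, D4, C4: the pattern moves down a 2nd.
Carrying on: Bb3 → Ab3.
From Ab3 the exact shape gives Ab3 D4 G4.

Ab3 D4 G4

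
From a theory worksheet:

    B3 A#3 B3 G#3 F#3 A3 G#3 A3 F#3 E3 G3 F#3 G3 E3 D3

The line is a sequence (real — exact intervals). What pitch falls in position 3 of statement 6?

Grouping in 5s, the 3rd note of each cell is B3, A3, G3.
Carrying that down a 2nd forward: F3 → Eb3 → Db3.

Db3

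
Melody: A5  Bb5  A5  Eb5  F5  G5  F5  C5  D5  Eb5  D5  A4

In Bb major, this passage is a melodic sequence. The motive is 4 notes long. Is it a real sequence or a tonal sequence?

Every note is diatonic to Bb major.
Cell 1 has +1 semitones from note 1 to 2, but cell 2 has +2 — the interval quality changes while the contour stays the same, which is the hallmark of a tonal sequence.

tonal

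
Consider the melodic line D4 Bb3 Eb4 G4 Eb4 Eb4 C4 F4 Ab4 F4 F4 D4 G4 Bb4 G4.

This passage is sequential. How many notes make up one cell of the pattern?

15 notes total. Splitting into 3 groups of 5:
D4 Bb3 Eb4 G4 Eb4 | Eb4 C4 F4 Ab4 F4 | F4 D4 G4 Bb4 G4
Every group is a transposition up a 2nd of the one before; no shorter unit works.

5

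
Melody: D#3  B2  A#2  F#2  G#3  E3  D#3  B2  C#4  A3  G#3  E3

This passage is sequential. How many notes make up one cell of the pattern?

4

12 notes total. Splitting into 3 groups of 4:
D#3 B2 A#2 F#2 | G#3 E3 D#3 B2 | C#4 A3 G#3 E3
Every group is a transposition up a 4th of the one before; no shorter unit works.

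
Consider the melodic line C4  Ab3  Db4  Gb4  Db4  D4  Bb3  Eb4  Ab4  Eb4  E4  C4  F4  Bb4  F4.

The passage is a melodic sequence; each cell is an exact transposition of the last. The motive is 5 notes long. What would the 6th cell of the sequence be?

Taking 5-note groups, the heads are C4, D4, E4: the pattern moves up a 2nd.
Continuing the starts: F#4 → G#4 → A#4.
From A#4 the exact shape gives A#4 F#4 B4 E5 B4.

A#4 F#4 B4 E5 B4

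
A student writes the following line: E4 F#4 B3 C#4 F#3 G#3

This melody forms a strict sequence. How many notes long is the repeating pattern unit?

2

6 notes total. Splitting into 3 groups of 2:
E4 F#4 | B3 C#4 | F#3 G#3
That's a consistent down a 4th shift per cell, and no other grouping gives one.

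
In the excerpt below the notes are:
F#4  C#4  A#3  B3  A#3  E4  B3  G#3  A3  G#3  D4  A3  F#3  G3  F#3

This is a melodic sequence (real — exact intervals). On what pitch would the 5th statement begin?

Bb3

With a 5-note motive the entries are F#4, E4, D4, each down a 2nd from the previous.
Continuing: C4 → Bb3. Statement 5 starts on Bb3.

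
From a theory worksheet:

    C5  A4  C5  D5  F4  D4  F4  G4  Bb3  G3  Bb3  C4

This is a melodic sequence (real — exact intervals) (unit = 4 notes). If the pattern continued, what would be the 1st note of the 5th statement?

The unit is 4 notes. Position-1 pitches of the 3 shown cells: C5, F4, Bb3.
Each moves down a 5th. Continuing: Eb3 → Ab2.

Ab2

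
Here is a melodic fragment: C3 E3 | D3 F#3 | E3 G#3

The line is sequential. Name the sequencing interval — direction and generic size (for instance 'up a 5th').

up a 2nd

With a 2-note motive the entries are C3, D3, E3, each up a 2nd from the previous.
C3 to D3 is up a 2nd.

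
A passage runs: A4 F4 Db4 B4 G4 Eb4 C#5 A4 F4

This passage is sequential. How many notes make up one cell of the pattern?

3

Try groups of 3 (3 cells in 9 notes):
A4 F4 Db4 | B4 G4 Eb4 | C#5 A4 F4
That's a consistent up a 2nd shift per cell, and no other grouping gives one.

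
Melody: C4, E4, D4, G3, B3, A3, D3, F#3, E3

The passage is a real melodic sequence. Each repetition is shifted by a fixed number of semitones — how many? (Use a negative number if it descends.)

-5

The 3-note cells begin on C4, G3, D3 — each down a 4th from the last.
Counting half-steps from C4 to G3: -5.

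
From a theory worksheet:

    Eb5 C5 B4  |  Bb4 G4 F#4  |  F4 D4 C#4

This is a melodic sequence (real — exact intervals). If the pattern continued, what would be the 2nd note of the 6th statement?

B2

Grouping in 3s, the 2nd note of each cell is C5, G4, D4.
Extending down a 4th: A3 → E3 → B2.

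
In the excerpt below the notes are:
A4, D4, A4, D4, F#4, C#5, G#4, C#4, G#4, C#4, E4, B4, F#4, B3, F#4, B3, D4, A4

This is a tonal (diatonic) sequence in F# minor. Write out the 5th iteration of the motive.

D4 G#3 D4 G#3 B3 F#4

Taking 6-note groups, the heads are A4, G#4, F#4: the pattern moves down a 2nd.
Extending down a 2nd: E4 → D4.
So cell 5 is D4 G#3 D4 G#3 B3 F#4.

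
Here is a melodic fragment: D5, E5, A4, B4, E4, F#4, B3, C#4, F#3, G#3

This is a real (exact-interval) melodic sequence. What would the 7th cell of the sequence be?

G#2 A#2

Unit = 2 notes; the statements start on D5, A4, E4, B3, F#3, moving down a 4th each time.
Carrying on: C#3 → G#2.
From G#2 the exact shape gives G#2 A#2.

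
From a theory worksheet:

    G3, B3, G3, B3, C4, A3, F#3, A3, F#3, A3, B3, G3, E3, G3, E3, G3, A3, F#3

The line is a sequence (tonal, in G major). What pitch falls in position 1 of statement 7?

With 6-note cells, note 1 of each statement runs G3, F#3, E3.
Each moves down a 2nd. Continuing: D3 → C3 → B2 → A2.

A2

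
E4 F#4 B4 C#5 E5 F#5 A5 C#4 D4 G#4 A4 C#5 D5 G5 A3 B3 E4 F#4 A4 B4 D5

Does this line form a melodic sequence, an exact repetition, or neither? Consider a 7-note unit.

Note 7 of cell 2 is G5; if this were a sequence it would be F#5. No unit length gives a consistent transposition pattern.

neither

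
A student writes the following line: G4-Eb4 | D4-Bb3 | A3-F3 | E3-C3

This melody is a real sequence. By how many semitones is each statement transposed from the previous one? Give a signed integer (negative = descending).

-5

Taking 2-note groups, the heads are G4, D4, A3, E3: the pattern moves down a 4th.
G4 to D4 spans -5 semitones.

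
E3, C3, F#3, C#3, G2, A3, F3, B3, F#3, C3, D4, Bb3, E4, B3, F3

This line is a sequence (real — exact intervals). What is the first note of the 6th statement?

The 5-note cells begin on E3, A3, D4 — each up a 4th from the last.
Continuing: G4 → C5 → F5. Statement 6 starts on F5.

F5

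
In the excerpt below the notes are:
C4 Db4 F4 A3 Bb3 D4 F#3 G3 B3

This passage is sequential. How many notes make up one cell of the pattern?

There are 9 notes; a 3-note unit gives 3 cells:
C4 Db4 F4 | A3 Bb3 D4 | F#3 G3 B3
That's a consistent down a 3rd shift per cell, and no other grouping gives one.

3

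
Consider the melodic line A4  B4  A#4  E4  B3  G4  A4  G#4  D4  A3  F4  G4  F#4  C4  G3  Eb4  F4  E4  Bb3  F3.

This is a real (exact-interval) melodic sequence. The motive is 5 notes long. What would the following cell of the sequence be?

Db4 Eb4 D4 Ab3 Eb3

The 5-note cells begin on A4, G4, F4, Eb4 — each down a 2nd from the last.
From Db4 the exact shape gives Db4 Eb4 D4 Ab3 Eb3.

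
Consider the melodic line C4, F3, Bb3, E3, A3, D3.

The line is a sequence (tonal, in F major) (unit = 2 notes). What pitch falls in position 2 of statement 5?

Bb2

With 2-note cells, note 2 of each statement runs F3, E3, D3.
Carrying that down a 2nd forward: C3 → Bb2.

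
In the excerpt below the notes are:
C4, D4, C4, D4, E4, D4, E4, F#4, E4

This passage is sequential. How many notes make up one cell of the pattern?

3

There are 9 notes; a 3-note unit gives 3 cells:
C4 D4 C4 | D4 E4 D4 | E4 F#4 E4
Each cell is the previous one up a 2nd — so the unit is 3 notes.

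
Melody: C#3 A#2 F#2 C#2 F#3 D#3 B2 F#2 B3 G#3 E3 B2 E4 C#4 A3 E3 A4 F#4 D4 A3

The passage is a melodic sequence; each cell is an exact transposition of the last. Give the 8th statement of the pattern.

The 4-note cells begin on C#3, F#3, B3, E4, A4 — each up a 4th from the last.
Extending up a 4th: D5 → G5 → C6.
From C6 the exact shape gives C6 A5 F5 C5.

C6 A5 F5 C5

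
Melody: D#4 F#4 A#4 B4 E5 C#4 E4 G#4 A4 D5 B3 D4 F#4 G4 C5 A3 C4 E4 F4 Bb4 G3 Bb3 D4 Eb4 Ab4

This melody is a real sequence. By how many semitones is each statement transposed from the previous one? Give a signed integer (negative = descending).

Unit = 5 notes; the statements start on D#4, C#4, B3, A3, G3, moving down a 2nd each time.
D#4→C#4 is 61 − 63 = -2 semitones.

-2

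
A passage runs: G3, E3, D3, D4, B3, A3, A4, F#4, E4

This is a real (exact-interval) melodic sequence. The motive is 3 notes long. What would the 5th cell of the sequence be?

The 3-note cells begin on G3, D4, A4 — each up a 5th from the last.
Carrying on: E5 → B5.
From B5 the exact shape gives B5 G#5 F#5.

B5 G#5 F#5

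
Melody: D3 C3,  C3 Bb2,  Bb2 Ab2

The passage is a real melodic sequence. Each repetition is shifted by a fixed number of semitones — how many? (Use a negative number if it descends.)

With a 2-note motive the entries are D3, C3, Bb2, each down a 2nd from the previous.
D3 to C3 spans -2 semitones.

-2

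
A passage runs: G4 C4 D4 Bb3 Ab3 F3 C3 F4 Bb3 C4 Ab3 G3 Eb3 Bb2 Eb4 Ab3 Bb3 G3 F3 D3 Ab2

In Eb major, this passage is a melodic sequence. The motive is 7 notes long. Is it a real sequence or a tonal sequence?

tonal

Every note is diatonic to Eb major.
Cell 1 has -2 semitones from note 4 to 5, but cell 2 has -1 — the interval quality changes while the contour stays the same, which is the hallmark of a tonal sequence.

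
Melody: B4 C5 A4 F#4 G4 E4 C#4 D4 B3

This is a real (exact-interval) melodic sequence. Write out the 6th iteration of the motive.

Taking 3-note groups, the heads are B4, F#4, C#4: the pattern moves down a 4th.
Carrying on: G#3 → D#3 → A#2.
From A#2 the exact shape gives A#2 B2 G#2.

A#2 B2 G#2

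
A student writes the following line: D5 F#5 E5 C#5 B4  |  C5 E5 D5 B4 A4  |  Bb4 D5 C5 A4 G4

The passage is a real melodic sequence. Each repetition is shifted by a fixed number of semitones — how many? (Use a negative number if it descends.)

-2

With a 5-note motive the entries are D5, C5, Bb4, each down a 2nd from the previous.
D5 to C5 spans -2 semitones.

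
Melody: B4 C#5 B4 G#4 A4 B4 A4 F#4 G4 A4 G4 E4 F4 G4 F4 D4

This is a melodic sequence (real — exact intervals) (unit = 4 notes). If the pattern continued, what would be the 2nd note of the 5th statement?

With 4-note cells, note 2 of each statement runs C#5, B4, A4, G4.
One more down a 2nd gives F4.

F4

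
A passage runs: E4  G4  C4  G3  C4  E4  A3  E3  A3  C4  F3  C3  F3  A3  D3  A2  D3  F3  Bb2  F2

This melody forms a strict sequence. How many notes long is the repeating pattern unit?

20 notes total. Splitting into 5 groups of 4:
E4 G4 C4 G3 | C4 E4 A3 E3 | A3 C4 F3 C3 | F3 A3 D3 A2 | D3 F3 Bb2 F2
Each cell is the previous one down a 3rd — so the unit is 4 notes.

4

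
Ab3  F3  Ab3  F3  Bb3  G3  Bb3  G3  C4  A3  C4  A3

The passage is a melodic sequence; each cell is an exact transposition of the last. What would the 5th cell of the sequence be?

E4 C#4 E4 C#4

With a 4-note motive the entries are Ab3, Bb3, C4, each up a 2nd from the previous.
Carrying on: D4 → E4.
So cell 5 is E4 C#4 E4 C#4.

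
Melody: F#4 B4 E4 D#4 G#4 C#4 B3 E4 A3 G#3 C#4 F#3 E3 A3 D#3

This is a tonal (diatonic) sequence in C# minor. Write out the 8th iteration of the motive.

Unit = 3 notes; the statements start on F#4, D#4, B3, G#3, E3, moving down a 3rd each time.
Carrying on: C#3 → A2 → F#2.
From F#2 the diatonic shape gives F#2 B2 E2.

F#2 B2 E2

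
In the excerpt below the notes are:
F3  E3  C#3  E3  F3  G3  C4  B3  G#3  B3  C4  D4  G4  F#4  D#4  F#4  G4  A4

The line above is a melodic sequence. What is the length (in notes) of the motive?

6

18 notes total. Splitting into 3 groups of 6:
F3 E3 C#3 E3 F3 G3 | C4 B3 G#3 B3 C4 D4 | G4 F#4 D#4 F#4 G4 A4
That's a consistent up a 5th shift per cell, and no other grouping gives one.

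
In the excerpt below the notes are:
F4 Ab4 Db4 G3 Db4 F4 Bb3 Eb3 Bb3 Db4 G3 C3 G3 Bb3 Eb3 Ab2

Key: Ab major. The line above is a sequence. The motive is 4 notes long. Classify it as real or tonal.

tonal

Every note is diatonic to Ab major.
Cell 1 has +3 semitones from note 1 to 2, but cell 2 has +4 — the interval quality changes while the contour stays the same, which is the hallmark of a tonal sequence.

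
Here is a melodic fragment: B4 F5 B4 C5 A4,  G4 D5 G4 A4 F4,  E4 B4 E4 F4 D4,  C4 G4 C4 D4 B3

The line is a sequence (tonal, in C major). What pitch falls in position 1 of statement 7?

Grouping in 5s, the 1st note of each cell is B4, G4, E4, C4.
Each moves down a 3rd. Continuing: A3 → F3 → D3.

D3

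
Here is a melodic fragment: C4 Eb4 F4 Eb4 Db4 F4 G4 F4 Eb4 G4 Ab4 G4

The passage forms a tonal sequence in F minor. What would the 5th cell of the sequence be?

Unit = 4 notes; the statements start on C4, Db4, Eb4, moving up a 2nd each time.
Extending up a 2nd: F4 → G4.
From G4 the diatonic shape gives G4 Bb4 C5 Bb4.

G4 Bb4 C5 Bb4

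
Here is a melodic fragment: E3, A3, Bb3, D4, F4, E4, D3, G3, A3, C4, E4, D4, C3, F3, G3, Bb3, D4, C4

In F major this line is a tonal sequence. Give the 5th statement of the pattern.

A2 D3 E3 G3 Bb3 A3

The 6-note cells begin on E3, D3, C3 — each down a 2nd from the last.
Carrying on: Bb2 → A2.
Statement 5 starts on A2 and keeps the same diatonic contour: A2 D3 E3 G3 Bb3 A3.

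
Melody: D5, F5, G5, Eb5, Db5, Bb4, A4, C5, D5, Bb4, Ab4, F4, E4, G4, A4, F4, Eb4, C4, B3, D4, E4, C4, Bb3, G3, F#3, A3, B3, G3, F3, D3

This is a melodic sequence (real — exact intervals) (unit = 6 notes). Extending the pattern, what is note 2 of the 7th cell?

B2

The unit is 6 notes. Position-2 pitches of the 5 shown cells: F5, C5, G4, D4, A3.
Extending down a 4th: E3 → B2.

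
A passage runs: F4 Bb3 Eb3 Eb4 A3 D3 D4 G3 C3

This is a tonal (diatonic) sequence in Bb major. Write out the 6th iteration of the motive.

Taking 3-note groups, the heads are F4, Eb4, D4: the pattern moves down a 2nd.
Continuing the starts: C4 → Bb3 → A3.
So cell 6 is A3 D3 G2.

A3 D3 G2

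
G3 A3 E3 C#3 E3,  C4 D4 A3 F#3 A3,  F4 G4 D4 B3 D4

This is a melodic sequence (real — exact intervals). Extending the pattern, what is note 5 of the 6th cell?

F5

The unit is 5 notes. Position-5 pitches of the 3 shown cells: E3, A3, D4.
Extending up a 4th: G4 → C5 → F5.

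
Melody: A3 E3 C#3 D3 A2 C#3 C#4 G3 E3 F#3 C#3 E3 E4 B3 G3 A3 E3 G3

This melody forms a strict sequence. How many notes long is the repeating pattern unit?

Try groups of 6 (3 cells in 18 notes):
A3 E3 C#3 D3 A2 C#3 | C#4 G3 E3 F#3 C#3 E3 | E4 B3 G3 A3 E3 G3
That's a consistent up a 3rd shift per cell, and no other grouping gives one.

6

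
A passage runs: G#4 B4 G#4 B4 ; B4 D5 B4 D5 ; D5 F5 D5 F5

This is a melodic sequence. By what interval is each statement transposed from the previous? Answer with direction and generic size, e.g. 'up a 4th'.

up a 3rd

The 4-note cells begin on G#4, B4, D5 — each up a 3rd from the last.
From G#4 to B4: up a 3rd.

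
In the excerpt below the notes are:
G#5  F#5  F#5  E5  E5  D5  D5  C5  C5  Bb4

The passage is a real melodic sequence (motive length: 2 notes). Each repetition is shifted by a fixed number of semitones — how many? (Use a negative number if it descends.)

-2

Unit = 2 notes; the statements start on G#5, F#5, E5, D5, C5, moving down a 2nd each time.
Counting half-steps from G#5 to F#5: -2.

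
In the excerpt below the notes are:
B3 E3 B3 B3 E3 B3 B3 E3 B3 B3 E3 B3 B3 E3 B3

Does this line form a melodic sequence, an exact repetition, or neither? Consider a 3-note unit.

Each 3-note cell is identical (B3 E3 B3), restated at the same pitch.

repetition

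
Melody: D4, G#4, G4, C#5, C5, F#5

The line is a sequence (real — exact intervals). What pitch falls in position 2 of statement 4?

With 2-note cells, note 2 of each statement runs G#4, C#5, F#5.
Each moves up a 4th; the next is B5.

B5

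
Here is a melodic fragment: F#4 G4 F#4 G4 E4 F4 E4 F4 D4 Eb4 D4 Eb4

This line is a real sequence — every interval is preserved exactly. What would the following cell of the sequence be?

The 4-note cells begin on F#4, E4, D4 — each down a 2nd from the last.
So cell 4 is C4 Db4 C4 Db4.

C4 Db4 C4 Db4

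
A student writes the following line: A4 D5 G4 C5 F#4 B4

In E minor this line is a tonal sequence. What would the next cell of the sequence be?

E4 A4

With a 2-note motive the entries are A4, G4, F#4, each down a 2nd from the previous.
From E4 the diatonic shape gives E4 A4.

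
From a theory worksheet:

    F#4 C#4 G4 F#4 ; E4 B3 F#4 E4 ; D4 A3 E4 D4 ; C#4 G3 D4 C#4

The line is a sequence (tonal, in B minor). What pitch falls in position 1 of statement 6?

A3

Grouping in 4s, the 1st note of each cell is F#4, E4, D4, C#4.
Each moves down a 2nd. Continuing: B3 → A3.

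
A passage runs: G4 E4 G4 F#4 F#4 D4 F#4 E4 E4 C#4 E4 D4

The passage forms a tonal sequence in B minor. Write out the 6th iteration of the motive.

B3 G3 B3 A3

Taking 4-note groups, the heads are G4, F#4, E4: the pattern moves down a 2nd.
Carrying on: D4 → C#4 → B3.
Statement 6 starts on B3 and keeps the same diatonic contour: B3 G3 B3 A3.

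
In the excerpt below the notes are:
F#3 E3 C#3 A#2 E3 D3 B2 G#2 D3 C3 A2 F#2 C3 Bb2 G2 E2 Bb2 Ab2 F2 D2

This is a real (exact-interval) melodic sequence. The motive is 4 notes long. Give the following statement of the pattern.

The 4-note cells begin on F#3, E3, D3, C3, Bb2 — each down a 2nd from the last.
So cell 6 is Ab2 Gb2 Eb2 C2.

Ab2 Gb2 Eb2 C2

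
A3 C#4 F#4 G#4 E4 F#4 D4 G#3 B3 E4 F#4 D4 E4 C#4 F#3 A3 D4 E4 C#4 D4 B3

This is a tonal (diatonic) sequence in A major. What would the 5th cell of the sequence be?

D3 F#3 B3 C#4 A3 B3 G#3

With a 7-note motive the entries are A3, G#3, F#3, each down a 2nd from the previous.
Carrying on: E3 → D3.
From D3 the diatonic shape gives D3 F#3 B3 C#4 A3 B3 G#3.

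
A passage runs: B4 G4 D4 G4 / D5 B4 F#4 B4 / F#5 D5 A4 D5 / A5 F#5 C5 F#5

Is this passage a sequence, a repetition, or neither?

sequence

Each 4-note cell is the previous one transposed up a 3rd.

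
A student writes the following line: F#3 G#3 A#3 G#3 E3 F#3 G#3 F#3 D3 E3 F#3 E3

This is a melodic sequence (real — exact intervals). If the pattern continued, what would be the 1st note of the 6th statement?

Ab2

The unit is 4 notes. Position-1 pitches of the 3 shown cells: F#3, E3, D3.
Extending down a 2nd: C3 → Bb2 → Ab2.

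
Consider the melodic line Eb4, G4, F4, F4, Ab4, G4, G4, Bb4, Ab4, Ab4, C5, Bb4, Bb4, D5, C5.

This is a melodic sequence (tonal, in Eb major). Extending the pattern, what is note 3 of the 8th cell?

F5

With 3-note cells, note 3 of each statement runs F4, G4, Ab4, Bb4, C5.
Carrying that up a 2nd forward: D5 → Eb5 → F5.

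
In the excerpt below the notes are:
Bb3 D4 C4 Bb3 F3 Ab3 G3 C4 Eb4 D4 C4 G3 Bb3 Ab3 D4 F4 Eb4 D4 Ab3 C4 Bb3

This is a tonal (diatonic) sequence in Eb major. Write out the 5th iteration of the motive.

Unit = 7 notes; the statements start on Bb3, C4, D4, moving up a 2nd each time.
Extending up a 2nd: Eb4 → F4.
From F4 the diatonic shape gives F4 Ab4 G4 F4 C4 Eb4 D4.

F4 Ab4 G4 F4 C4 Eb4 D4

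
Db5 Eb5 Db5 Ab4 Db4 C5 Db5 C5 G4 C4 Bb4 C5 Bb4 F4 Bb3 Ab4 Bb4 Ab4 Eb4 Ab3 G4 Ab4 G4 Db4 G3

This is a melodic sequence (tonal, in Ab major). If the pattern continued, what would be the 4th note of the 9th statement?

Grouping in 5s, the 4th note of each cell is Ab4, G4, F4, Eb4, Db4.
Each moves down a 2nd. Continuing: C4 → Bb3 → Ab3 → G3.

G3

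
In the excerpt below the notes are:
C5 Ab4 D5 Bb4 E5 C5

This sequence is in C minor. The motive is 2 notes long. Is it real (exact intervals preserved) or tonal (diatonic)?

Each cell has the same semitone pattern (-4,) — intervals are preserved exactly.
And E5 lies outside C minor, so the sequence is real rather than tonal.

real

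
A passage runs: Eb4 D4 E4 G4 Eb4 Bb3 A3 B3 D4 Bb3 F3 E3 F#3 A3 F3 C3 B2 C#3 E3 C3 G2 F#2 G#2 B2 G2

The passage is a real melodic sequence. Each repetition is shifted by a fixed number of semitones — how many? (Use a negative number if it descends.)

With a 5-note motive the entries are Eb4, Bb3, F3, C3, G2, each down a 4th from the previous.
Eb4→Bb3 is 58 − 63 = -5 semitones.

-5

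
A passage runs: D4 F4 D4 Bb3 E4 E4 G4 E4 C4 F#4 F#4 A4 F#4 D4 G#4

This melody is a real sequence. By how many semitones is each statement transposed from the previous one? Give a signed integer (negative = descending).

With a 5-note motive the entries are D4, E4, F#4, each up a 2nd from the previous.
D4→E4 is 64 − 62 = 2 semitones.

2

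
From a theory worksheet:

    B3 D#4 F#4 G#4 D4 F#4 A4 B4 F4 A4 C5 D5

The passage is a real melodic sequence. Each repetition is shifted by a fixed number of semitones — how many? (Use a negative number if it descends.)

With a 4-note motive the entries are B3, D4, F4, each up a 3rd from the previous.
Counting half-steps from B3 to D4: 3.

3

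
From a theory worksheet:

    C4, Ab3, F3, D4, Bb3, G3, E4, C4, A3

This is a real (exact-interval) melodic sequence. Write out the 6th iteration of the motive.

A#4 F#4 D#4

Unit = 3 notes; the statements start on C4, D4, E4, moving up a 2nd each time.
Extending up a 2nd: F#4 → G#4 → A#4.
So cell 6 is A#4 F#4 D#4.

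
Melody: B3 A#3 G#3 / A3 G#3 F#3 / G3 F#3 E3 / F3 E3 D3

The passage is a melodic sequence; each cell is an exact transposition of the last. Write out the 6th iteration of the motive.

Db3 C3 Bb2

Taking 3-note groups, the heads are B3, A3, G3, F3: the pattern moves down a 2nd.
Extending down a 2nd: Eb3 → Db3.
Statement 6 starts on Db3 and keeps the same exact contour: Db3 C3 Bb2.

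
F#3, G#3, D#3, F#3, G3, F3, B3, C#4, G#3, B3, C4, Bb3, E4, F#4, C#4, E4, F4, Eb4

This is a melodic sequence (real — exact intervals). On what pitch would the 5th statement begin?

D5

The 6-note cells begin on F#3, B3, E4 — each up a 4th from the last.
Extending the heads up a 4th: A4 → D5.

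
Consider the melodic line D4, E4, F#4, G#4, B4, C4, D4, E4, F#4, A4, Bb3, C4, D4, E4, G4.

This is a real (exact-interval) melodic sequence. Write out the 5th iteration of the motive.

Gb3 Ab3 Bb3 C4 Eb4

Taking 5-note groups, the heads are D4, C4, Bb3: the pattern moves down a 2nd.
Carrying on: Ab3 → Gb3.
So cell 5 is Gb3 Ab3 Bb3 C4 Eb4.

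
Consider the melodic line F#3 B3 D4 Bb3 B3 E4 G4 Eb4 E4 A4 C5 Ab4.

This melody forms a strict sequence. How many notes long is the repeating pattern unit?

4

Try groups of 4 (3 cells in 12 notes):
F#3 B3 D4 Bb3 | B3 E4 G4 Eb4 | E4 A4 C5 Ab4
That's a consistent up a 4th shift per cell, and no other grouping gives one.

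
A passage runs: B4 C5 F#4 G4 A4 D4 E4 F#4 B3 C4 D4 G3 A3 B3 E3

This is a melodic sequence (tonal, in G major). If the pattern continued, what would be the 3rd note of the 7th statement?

A2

Grouping in 3s, the 3rd note of each cell is F#4, D4, B3, G3, E3.
Carrying that down a 3rd forward: C3 → A2.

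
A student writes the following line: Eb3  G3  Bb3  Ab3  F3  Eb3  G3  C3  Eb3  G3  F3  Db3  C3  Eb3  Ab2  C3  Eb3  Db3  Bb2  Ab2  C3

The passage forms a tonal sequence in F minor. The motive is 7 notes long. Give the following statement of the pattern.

The 7-note cells begin on Eb3, C3, Ab2 — each down a 3rd from the last.
Statement 4 starts on F2 and keeps the same diatonic contour: F2 Ab2 C3 Bb2 G2 F2 Ab2.

F2 Ab2 C3 Bb2 G2 F2 Ab2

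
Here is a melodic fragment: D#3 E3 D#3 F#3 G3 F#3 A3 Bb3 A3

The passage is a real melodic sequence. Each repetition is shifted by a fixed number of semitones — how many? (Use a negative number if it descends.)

3

Unit = 3 notes; the statements start on D#3, F#3, A3, moving up a 3rd each time.
D#3→F#3 is 54 − 51 = 3 semitones.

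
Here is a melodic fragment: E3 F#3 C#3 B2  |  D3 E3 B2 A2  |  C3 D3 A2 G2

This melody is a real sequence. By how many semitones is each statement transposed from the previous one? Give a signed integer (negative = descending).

Taking 4-note groups, the heads are E3, D3, C3: the pattern moves down a 2nd.
Counting half-steps from E3 to D3: -2.

-2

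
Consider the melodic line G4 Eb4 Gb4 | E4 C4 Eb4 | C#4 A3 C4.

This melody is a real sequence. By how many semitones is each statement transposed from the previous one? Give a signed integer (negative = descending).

-3

With a 3-note motive the entries are G4, E4, C#4, each down a 3rd from the previous.
G4 to E4 spans -3 semitones.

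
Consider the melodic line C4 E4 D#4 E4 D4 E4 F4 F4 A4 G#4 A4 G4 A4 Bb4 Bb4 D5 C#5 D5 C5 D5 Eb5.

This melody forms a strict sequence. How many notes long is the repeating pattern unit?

There are 21 notes; a 7-note unit gives 3 cells:
C4 E4 D#4 E4 D4 E4 F4 | F4 A4 G#4 A4 G4 A4 Bb4 | Bb4 D5 C#5 D5 C5 D5 Eb5
That's a consistent up a 4th shift per cell, and no other grouping gives one.

7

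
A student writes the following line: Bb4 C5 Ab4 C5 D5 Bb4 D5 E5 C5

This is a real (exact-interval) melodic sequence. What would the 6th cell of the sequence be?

Taking 3-note groups, the heads are Bb4, C5, D5: the pattern moves up a 2nd.
Continuing the starts: E5 → F#5 → G#5.
Statement 6 starts on G#5 and keeps the same exact contour: G#5 A#5 F#5.

G#5 A#5 F#5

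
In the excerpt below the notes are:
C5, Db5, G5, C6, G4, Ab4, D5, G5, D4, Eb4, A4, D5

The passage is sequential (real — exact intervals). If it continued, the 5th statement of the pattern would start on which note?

E3

Taking 4-note groups, the heads are C5, G4, D4: the pattern moves down a 4th.
Extending the heads down a 4th: A3 → E3.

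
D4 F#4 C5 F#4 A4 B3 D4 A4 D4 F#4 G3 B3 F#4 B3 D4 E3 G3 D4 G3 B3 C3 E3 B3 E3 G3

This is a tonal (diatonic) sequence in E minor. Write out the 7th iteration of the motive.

With a 5-note motive the entries are D4, B3, G3, E3, C3, each down a 3rd from the previous.
Extending down a 3rd: A2 → F#2.
So cell 7 is F#2 A2 E3 A2 C3.

F#2 A2 E3 A2 C3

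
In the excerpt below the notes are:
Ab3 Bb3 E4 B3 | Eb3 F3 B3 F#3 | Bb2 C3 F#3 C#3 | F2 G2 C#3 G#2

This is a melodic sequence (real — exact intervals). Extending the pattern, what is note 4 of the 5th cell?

D#2

The unit is 4 notes. Position-4 pitches of the 4 shown cells: B3, F#3, C#3, G#2.
Each moves down a 4th; the next is D#2.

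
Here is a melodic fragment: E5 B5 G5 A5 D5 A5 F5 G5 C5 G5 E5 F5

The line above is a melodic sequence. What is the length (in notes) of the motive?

There are 12 notes; a 4-note unit gives 3 cells:
E5 B5 G5 A5 | D5 A5 F5 G5 | C5 G5 E5 F5
Every group is a transposition down a 2nd of the one before; no shorter unit works.

4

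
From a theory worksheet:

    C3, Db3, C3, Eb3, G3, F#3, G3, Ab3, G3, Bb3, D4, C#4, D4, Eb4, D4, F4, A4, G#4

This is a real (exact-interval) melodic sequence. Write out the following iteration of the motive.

A4 Bb4 A4 C5 E5 D#5

Taking 6-note groups, the heads are C3, G3, D4: the pattern moves up a 5th.
So cell 4 is A4 Bb4 A4 C5 E5 D#5.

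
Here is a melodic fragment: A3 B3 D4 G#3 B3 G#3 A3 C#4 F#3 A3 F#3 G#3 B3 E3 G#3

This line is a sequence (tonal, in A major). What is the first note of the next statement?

Unit = 5 notes; the statements start on A3, G#3, F#3, moving down a 2nd each time.
One more step down a 2nd gives E3.

E3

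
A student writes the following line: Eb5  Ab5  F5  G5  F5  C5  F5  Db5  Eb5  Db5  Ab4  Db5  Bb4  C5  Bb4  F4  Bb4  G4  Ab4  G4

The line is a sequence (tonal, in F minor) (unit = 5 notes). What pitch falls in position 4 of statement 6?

With 5-note cells, note 4 of each statement runs G5, Eb5, C5, Ab4.
Carrying that down a 3rd forward: F4 → Db4.

Db4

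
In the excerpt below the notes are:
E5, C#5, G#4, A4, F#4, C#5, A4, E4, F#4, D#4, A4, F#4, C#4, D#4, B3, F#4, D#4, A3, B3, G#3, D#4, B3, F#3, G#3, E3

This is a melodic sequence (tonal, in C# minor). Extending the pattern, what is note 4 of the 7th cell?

The unit is 5 notes. Position-4 pitches of the 5 shown cells: A4, F#4, D#4, B3, G#3.
Extending down a 3rd: E3 → C#3.

C#3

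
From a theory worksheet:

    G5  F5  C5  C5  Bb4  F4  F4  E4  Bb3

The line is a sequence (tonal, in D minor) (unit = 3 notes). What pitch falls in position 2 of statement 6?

G2

The unit is 3 notes. Position-2 pitches of the 3 shown cells: F5, Bb4, E4.
Carrying that down a 5th forward: A3 → D3 → G2.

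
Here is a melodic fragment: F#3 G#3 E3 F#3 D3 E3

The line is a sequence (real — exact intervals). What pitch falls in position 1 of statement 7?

Gb2

The unit is 2 notes. Position-1 pitches of the 3 shown cells: F#3, E3, D3.
Carrying that down a 2nd forward: C3 → Bb2 → Ab2 → Gb2.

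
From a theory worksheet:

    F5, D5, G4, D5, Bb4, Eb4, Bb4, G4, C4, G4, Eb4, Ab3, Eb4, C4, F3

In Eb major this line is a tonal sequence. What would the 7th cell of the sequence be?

With a 3-note motive the entries are F5, D5, Bb4, G4, Eb4, each down a 3rd from the previous.
Continuing the starts: C4 → Ab3.
Statement 7 starts on Ab3 and keeps the same diatonic contour: Ab3 F3 Bb2.

Ab3 F3 Bb2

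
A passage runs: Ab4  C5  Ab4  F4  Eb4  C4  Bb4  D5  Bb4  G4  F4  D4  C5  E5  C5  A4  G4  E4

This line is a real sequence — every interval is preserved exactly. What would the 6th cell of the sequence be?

The 6-note cells begin on Ab4, Bb4, C5 — each up a 2nd from the last.
Continuing the starts: D5 → E5 → F#5.
From F#5 the exact shape gives F#5 A#5 F#5 D#5 C#5 A#4.

F#5 A#5 F#5 D#5 C#5 A#4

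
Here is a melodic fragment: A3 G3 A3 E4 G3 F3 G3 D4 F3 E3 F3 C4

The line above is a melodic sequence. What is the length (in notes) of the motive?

4

There are 12 notes; a 4-note unit gives 3 cells:
A3 G3 A3 E4 | G3 F3 G3 D4 | F3 E3 F3 C4
That's a consistent down a 2nd shift per cell, and no other grouping gives one.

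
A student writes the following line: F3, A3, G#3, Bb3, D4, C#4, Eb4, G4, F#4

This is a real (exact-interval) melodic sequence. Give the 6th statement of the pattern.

Gb5 Bb5 A5

Unit = 3 notes; the statements start on F3, Bb3, Eb4, moving up a 4th each time.
Carrying on: Ab4 → Db5 → Gb5.
From Gb5 the exact shape gives Gb5 Bb5 A5.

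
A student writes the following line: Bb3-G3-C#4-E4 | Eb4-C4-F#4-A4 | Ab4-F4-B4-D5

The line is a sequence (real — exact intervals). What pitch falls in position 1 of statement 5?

Grouping in 4s, the 1st note of each cell is Bb3, Eb4, Ab4.
Extending up a 4th: Db5 → Gb5.

Gb5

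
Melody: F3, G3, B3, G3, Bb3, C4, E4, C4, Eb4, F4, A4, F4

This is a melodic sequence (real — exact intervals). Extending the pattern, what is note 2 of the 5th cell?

Eb5

Grouping in 4s, the 2nd note of each cell is G3, C4, F4.
Each moves up a 4th. Continuing: Bb4 → Eb5.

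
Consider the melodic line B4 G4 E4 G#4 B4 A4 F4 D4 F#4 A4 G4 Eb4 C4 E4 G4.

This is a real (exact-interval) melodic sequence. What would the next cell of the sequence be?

F4 Db4 Bb3 D4 F4

The 5-note cells begin on B4, A4, G4 — each down a 2nd from the last.
So cell 4 is F4 Db4 Bb3 D4 F4.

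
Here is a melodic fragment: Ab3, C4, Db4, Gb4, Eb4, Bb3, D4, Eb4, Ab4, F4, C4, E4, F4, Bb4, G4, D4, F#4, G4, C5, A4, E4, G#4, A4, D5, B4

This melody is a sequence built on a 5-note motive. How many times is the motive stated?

5

25 notes in groups of 5 gives 25/5 = 5 statements.
Starts: Ab3, Bb3, C4, D4, E4 — each up a 2nd.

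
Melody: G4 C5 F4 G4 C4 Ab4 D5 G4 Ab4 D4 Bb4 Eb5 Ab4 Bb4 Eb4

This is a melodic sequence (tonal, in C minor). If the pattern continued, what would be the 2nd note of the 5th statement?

G5

Grouping in 5s, the 2nd note of each cell is C5, D5, Eb5.
Carrying that up a 2nd forward: F5 → G5.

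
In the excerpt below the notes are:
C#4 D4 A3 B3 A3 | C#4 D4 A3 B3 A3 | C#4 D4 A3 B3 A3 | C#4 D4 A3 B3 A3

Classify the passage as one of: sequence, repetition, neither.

repetition

Each 5-note cell is identical (C#4 D4 A3 B3 A3), restated at the same pitch.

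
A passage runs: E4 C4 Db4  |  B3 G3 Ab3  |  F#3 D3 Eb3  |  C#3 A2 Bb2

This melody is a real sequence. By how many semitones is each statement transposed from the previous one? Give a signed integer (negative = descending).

-5

The 3-note cells begin on E4, B3, F#3, C#3 — each down a 4th from the last.
Counting half-steps from E4 to B3: -5.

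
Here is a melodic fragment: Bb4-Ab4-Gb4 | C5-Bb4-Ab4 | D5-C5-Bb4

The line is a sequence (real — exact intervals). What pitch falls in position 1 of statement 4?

E5

Grouping in 3s, the 1st note of each cell is Bb4, C5, D5.
One more up a 2nd gives E5.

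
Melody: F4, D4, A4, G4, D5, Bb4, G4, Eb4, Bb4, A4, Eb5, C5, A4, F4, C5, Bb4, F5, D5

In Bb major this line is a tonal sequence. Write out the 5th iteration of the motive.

C5 A4 Eb5 D5 A5 F5

With a 6-note motive the entries are F4, G4, A4, each up a 2nd from the previous.
Carrying on: Bb4 → C5.
So cell 5 is C5 A4 Eb5 D5 A5 F5.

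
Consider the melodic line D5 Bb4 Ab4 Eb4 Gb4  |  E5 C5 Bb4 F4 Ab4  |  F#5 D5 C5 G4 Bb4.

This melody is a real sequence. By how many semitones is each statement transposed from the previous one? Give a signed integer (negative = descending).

With a 5-note motive the entries are D5, E5, F#5, each up a 2nd from the previous.
Counting half-steps from D5 to E5: 2.

2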